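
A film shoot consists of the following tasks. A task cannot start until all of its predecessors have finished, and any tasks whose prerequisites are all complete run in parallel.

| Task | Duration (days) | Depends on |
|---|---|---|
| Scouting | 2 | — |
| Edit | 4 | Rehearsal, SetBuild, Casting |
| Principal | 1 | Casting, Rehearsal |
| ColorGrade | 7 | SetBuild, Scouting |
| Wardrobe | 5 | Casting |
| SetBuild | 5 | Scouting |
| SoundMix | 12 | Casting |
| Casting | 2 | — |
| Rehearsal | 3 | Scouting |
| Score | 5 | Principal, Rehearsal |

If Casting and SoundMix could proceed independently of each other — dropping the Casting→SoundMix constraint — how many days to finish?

With the dependency in place, Casting→SoundMix = 2+12 = 14 sets the finish at 14 days.
Without Casting→SoundMix, SoundMix's earliest start moves from 2 to 0.
New critical path: Scouting→SetBuild→ColorGrade = 2+5+7 = 14 ⇒ 14 days.

14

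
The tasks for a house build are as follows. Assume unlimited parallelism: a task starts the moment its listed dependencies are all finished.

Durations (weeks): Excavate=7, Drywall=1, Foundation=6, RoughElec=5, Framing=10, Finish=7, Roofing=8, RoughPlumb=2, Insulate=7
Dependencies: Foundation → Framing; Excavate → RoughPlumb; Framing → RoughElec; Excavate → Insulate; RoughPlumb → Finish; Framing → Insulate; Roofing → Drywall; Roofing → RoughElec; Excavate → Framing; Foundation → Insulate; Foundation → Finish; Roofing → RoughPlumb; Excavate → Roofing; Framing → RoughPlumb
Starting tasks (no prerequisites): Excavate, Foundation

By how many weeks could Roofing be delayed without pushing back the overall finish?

2

Excavate→Framing→RoughPlumb→Finish = 7+10+2+7 = 26 sets the makespan at 26 weeks.
The longest chain containing Roofing totals 24 weeks.
So Roofing can slip 17 − 15 = 2 weeks.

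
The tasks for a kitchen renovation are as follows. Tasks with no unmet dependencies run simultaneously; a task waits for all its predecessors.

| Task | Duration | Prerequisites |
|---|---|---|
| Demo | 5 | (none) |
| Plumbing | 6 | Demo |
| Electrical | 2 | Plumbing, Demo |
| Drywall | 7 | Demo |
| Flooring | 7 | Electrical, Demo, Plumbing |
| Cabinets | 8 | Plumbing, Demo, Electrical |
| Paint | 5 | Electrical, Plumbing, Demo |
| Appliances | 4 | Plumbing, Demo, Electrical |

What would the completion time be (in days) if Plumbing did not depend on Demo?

Original critical path: Demo→Plumbing→Electrical→Cabinets = 5+6+2+8 = 21 ⇒ 21 days.
Without Demo→Plumbing, Plumbing's earliest start moves from 5 to 0.
The longest chain is now Plumbing→Electrical→Cabinets = 6+2+8 = 16, so the project takes 16 days.

16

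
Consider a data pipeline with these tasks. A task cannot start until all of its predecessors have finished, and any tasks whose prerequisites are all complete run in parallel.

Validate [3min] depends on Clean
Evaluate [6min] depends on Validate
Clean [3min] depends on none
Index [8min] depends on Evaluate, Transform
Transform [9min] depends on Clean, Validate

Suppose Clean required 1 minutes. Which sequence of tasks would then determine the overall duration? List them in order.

Clean, Validate, Transform, Index

Critical path before the change: Clean→Validate→Transform→Index = 3+3+9+8 = 23 giving 23 minutes.
Clean lies on that path, so at 1 minute the path becomes 21 minutes.
The critical path is still Clean→Validate→Transform→Index; finish is now 21 minutes.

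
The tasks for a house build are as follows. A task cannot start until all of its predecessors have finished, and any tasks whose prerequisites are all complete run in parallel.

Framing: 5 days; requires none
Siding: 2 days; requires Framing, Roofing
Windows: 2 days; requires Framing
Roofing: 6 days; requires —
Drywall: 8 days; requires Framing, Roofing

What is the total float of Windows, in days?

7

Roofing→Drywall = 6+8 = 14 sets the makespan at 14 days.
Longest path through Windows: 7 days (earliest finish 7, latest finish 14).
Float = 14 − 7 = 7.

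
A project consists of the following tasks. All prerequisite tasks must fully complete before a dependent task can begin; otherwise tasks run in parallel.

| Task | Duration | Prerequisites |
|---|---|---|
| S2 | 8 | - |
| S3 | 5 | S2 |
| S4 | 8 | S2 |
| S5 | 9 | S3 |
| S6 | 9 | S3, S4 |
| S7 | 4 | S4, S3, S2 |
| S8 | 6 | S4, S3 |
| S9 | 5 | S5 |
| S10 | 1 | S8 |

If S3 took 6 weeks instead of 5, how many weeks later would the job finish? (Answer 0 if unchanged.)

1

Critical path before the change: S2→S3→S5→S9 = 8+5+9+5 = 27 giving 27 weeks.
Since S3 is critical, the +1 change carries straight to that chain (now 28 weeks).
That remains the longest chain; total 28 weeks.
Change in finish: 28 − 27 = +1 weeks.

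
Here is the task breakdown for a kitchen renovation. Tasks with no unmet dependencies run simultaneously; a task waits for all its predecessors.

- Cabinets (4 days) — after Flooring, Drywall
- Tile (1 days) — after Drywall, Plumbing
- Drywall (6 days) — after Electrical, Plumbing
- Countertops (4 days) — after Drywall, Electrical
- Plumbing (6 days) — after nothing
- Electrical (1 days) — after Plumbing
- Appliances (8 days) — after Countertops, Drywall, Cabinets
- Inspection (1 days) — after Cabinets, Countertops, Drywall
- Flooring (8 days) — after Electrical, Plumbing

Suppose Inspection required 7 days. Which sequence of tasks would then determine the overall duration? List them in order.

Plumbing, Electrical, Flooring, Cabinets, Appliances

Critical path before the change: Plumbing→Electrical→Flooring→Cabinets→Appliances = 6+1+8+4+8 = 27 giving 27 days.
The longest path through Inspection is only 20 days, so Inspection has float 7.
That remains the longest chain; total 27 days.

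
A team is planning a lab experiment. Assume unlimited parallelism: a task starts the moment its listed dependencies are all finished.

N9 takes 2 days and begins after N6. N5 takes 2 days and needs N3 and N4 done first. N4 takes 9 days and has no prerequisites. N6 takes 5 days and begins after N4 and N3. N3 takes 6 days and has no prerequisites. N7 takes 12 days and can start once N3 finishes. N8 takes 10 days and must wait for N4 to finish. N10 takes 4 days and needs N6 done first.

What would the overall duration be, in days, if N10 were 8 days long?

Critical path before the change: N4→N8 = 9+10 = 19 giving 19 days.
N10 has 1 day of float (longest path through it is 18).
New critical path: N4→N6→N10 = 9+5+8 = 22 ⇒ 22 days.

22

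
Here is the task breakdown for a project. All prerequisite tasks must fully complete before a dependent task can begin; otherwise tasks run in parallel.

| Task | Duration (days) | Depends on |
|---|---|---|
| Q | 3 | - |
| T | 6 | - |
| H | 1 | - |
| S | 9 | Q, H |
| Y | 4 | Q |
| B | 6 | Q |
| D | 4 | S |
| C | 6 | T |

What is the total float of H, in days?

Q→S→D = 3+9+4 = 16 sets the makespan at 16 days.
The longest chain containing H totals 14 days.
Slack of H = 2 − 0 = 2 days.

2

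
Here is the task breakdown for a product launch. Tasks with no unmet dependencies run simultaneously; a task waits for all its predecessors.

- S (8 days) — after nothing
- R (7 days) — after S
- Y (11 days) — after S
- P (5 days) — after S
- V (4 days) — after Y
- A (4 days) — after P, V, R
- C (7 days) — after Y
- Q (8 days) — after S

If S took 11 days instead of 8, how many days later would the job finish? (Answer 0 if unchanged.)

Baseline: S→Y→V→A = 8+11+4+4 = 27 → 27 days.
Since S is critical, the +3 change carries straight to that chain (now 30 days).
The critical path is still S→Y→V→A; finish is now 30 days.
Change in finish: 30 − 27 = +3 days.

3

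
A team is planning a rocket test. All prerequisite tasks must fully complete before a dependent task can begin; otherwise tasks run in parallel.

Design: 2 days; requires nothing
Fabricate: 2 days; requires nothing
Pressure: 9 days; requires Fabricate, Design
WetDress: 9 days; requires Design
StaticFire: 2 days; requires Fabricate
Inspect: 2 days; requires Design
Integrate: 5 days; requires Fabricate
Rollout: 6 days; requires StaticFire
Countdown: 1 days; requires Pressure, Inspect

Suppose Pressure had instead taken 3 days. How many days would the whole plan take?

11

Critical path before the change: Design→Pressure→Countdown = 2+9+1 = 12 giving 12 days.
Pressure lies on that path, so at 3 days the path becomes 6 days.
New critical path: Design→WetDress = 2+9 = 11 ⇒ 11 days.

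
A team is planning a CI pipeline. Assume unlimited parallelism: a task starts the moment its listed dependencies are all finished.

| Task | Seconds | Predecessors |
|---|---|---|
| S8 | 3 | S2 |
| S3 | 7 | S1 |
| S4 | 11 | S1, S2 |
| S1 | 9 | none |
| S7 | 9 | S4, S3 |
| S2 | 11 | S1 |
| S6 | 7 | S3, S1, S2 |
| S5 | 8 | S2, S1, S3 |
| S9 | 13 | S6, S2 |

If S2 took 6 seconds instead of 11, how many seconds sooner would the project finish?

As given, the longest chain is S1→S2→S4→S7 = 9+11+11+9 = 40, so the finish is 40 seconds.
S2 is on the critical path; changing it to 6 makes that path 35 seconds.
New critical path: S1→S3→S6→S9 = 9+7+7+13 = 36 ⇒ 36 seconds.
Change in finish: 36 − 40 = -4 seconds.

4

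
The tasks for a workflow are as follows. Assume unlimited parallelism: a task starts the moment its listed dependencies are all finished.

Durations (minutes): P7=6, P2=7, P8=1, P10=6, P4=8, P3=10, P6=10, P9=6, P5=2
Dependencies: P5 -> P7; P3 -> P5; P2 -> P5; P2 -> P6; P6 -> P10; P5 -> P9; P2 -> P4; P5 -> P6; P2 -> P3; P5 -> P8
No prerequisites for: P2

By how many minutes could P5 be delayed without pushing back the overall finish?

0

The longest chain is P2→P3→P5→P6→P10 = 7+10+2+10+6 = 35; overall finish 35 minutes.
P5 finishes as early as 19 and must finish by 19.
Float = 35 − 35 = 0.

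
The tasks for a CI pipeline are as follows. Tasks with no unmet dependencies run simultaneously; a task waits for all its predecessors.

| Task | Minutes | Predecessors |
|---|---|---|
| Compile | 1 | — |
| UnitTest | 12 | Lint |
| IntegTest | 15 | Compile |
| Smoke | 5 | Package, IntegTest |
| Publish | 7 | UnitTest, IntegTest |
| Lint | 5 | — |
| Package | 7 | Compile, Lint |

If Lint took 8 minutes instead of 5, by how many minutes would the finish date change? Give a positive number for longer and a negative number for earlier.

3

Critical path before the change: Lint→UnitTest→Publish = 5+12+7 = 24 giving 24 minutes.
Since Lint is critical, the +3 change carries straight to that chain (now 27 minutes).
That remains the longest chain; total 27 minutes.
Change in finish: 27 − 24 = +3 minutes.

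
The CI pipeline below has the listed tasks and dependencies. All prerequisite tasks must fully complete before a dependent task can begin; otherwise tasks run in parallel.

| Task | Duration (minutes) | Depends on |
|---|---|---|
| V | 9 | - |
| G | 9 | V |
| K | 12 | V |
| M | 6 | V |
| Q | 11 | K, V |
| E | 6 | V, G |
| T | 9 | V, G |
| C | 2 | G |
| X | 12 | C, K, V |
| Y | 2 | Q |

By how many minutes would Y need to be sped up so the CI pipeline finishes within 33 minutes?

Current finish: 34 minutes; target: 33.
Y is on every critical path, so each minute cut from Y cuts the finish by one (this holds down to a finish of 33).
Need 34 − 33 = 1 minute off Y → Y becomes 1 minute, finish becomes 33.

1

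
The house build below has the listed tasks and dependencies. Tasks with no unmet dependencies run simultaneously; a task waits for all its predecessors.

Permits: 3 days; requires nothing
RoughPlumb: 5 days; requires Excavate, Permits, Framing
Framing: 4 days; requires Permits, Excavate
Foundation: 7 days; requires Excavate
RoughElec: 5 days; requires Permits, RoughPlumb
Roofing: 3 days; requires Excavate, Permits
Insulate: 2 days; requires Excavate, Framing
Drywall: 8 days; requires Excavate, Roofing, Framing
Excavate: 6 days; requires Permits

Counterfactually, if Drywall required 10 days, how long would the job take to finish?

Critical path before the change: Permits→Excavate→Framing→RoughPlumb→RoughElec = 3+6+4+5+5 = 23 giving 23 days.
Drywall is off the critical path — its longest chain is 21 days, giving 2 of slack.
No other chain overtakes it, so the finish is 23 days.

23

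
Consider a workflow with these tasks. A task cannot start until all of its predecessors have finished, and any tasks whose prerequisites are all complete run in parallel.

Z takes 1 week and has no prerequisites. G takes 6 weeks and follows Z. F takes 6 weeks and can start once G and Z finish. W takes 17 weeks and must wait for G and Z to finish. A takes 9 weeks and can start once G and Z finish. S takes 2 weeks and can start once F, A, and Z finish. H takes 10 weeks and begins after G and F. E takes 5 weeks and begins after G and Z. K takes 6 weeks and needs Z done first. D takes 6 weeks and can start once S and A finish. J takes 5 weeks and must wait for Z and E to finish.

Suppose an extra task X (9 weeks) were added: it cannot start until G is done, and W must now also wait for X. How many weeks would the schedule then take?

Originally the schedule takes 24 weeks.
With X inserted, W now waits for max(G, Z, X).
New critical path: Z→G→X→W = 1+6+9+17 = 33 ⇒ 33 weeks.

33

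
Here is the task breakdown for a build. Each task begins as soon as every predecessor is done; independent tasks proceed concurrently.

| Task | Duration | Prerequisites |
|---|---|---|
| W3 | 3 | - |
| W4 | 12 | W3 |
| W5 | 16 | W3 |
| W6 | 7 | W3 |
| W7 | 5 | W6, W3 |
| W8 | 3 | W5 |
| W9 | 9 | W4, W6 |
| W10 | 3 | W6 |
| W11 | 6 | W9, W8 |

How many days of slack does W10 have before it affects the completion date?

17

The longest chain is W3→W4→W9→W11 = 3+12+9+6 = 30; overall finish 30 days.
The longest chain containing W10 totals 13 days.
So W10 can slip 30 − 13 = 17 days.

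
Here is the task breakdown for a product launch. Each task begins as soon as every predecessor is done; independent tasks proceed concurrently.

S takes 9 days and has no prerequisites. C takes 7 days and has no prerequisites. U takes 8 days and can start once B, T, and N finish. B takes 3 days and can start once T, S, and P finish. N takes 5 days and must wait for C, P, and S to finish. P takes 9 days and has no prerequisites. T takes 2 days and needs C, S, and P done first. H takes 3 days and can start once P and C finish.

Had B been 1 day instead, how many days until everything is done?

22

Actual critical path: S→T→B→U = 9+2+3+8 = 22 ⇒ 22 days.
Since B is critical, the -2 change carries straight to that chain (now 20 days).
Now S→N→U = 9+5+8 = 22 is longest, so the finish becomes 22 days.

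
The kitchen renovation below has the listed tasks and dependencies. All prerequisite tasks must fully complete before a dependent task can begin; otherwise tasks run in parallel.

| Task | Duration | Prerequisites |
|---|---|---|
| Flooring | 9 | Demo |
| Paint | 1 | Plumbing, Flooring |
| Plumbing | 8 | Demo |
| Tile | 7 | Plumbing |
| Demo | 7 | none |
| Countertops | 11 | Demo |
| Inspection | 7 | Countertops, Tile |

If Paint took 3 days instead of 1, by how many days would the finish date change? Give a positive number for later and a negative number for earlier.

Actual critical path: Demo→Plumbing→Tile→Inspection = 7+8+7+7 = 29 ⇒ 29 days.
Paint has 12 days of float (longest path through it is 17).
No other chain overtakes it, so the finish is 29 days.
Change in finish: 29 − 29 = +0 days.

0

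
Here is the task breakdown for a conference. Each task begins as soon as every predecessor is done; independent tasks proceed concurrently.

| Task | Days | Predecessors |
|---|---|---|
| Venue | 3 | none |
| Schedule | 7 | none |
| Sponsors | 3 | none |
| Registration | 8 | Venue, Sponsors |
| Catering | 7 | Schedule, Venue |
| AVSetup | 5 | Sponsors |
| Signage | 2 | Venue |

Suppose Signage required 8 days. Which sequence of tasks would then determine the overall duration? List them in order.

Schedule, Catering

As given, the longest chain is Schedule→Catering = 7+7 = 14, so the finish is 14 days.
The longest path through Signage is only 5 days, so Signage has float 9.
No other chain overtakes it, so the finish is 14 days.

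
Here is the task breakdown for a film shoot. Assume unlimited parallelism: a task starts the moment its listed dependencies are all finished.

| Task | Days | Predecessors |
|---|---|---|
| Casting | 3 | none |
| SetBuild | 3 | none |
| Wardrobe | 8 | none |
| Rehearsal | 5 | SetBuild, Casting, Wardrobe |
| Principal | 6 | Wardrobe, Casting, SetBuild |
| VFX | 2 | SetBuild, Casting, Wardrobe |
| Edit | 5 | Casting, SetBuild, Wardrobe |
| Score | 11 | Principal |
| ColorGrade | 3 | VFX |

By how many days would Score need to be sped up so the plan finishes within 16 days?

9

Current finish: 25 days; target: 16.
Score is on every critical path, so each day cut from Score cuts the finish by one (this holds down to a finish of 15).
Need 25 − 16 = 9 days off Score → Score becomes 2 days, finish becomes 16.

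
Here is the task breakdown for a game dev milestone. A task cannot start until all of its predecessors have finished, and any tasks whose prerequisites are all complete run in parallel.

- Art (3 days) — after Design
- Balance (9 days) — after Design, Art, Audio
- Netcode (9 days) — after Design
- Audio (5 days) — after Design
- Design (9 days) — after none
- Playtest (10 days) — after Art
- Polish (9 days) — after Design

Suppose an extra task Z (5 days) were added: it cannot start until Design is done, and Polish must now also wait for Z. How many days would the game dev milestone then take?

Originally the game dev milestone takes 23 days.
With Z inserted, Polish now waits for max(Design, Z).
New critical path: Design→Z→Polish = 9+5+9 = 23 ⇒ 23 days.

23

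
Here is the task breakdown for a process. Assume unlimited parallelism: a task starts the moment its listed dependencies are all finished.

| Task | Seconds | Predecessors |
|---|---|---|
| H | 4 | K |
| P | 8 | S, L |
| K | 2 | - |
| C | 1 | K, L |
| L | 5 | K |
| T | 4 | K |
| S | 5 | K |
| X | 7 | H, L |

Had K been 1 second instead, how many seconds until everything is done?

As given, the longest chain is K→S→P = 2+5+8 = 15, so the finish is 15 seconds.
K lies on that path, so at 1 second the path becomes 14 seconds.
The critical path is still K→S→P; finish is now 14 seconds.

14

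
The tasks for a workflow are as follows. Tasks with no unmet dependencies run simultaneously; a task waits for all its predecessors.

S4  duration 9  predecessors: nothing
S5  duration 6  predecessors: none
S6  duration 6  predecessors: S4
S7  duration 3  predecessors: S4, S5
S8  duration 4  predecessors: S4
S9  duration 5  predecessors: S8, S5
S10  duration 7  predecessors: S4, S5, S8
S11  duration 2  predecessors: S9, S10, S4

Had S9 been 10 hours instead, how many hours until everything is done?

25

The binding path is S4→S8→S10→S11 = 9+4+7+2 = 22; finish at 22 hours.
The longest path through S9 is only 20 hours, so S9 has float 2.
Now S4→S8→S9→S11 = 9+4+10+2 = 25 is longest, so the finish becomes 25 hours.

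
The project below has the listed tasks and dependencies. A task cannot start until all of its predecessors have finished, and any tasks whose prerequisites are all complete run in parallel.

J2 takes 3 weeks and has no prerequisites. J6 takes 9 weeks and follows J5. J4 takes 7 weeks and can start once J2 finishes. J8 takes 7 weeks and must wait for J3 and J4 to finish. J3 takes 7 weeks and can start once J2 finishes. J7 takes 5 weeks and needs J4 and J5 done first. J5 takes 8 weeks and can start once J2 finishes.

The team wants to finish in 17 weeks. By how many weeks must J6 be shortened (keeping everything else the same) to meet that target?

Current finish: 20 weeks; target: 17.
J6 is on every critical path, so each week cut from J6 cuts the finish by one (this holds down to a finish of 17).
Need 20 − 17 = 3 weeks off J6 → J6 becomes 6 weeks, finish becomes 17.

3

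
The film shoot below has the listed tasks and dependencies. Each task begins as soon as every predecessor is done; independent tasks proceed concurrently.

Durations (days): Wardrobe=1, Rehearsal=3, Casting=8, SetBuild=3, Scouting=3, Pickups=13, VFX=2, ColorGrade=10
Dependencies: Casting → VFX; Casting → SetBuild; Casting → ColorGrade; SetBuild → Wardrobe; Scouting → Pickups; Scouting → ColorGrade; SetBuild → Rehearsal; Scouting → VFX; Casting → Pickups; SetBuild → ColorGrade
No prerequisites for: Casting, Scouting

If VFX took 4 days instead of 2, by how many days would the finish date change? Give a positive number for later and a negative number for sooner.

0

The binding path is Casting→SetBuild→ColorGrade = 8+3+10 = 21; finish at 21 days.
VFX has 11 days of float (longest path through it is 10).
No other chain overtakes it, so the finish is 21 days.
Change in finish: 21 − 21 = +0 days.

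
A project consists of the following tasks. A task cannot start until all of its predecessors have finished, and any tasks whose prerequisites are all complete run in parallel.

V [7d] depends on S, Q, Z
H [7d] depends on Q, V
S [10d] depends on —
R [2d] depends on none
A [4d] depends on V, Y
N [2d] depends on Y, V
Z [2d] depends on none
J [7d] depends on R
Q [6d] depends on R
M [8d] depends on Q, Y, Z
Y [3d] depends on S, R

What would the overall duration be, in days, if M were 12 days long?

Actual critical path: S→V→H = 10+7+7 = 24 ⇒ 24 days.
M has 3 days of float (longest path through it is 21).
The binding chain switches to S→Y→M = 10+3+12 = 25; finish 25 days.

25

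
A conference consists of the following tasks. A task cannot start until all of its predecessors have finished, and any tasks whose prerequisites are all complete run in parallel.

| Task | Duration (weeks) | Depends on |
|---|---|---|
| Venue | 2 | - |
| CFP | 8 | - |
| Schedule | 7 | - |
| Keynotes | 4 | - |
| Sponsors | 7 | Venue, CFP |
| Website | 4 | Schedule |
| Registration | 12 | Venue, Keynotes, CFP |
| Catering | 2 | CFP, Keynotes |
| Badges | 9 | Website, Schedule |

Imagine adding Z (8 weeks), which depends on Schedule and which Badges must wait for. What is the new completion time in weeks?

Originally the job takes 20 weeks.
With Z inserted, Badges now waits for max(Website, Schedule, Z).
New critical path: Schedule→Z→Badges = 7+8+9 = 24 ⇒ 24 weeks.

24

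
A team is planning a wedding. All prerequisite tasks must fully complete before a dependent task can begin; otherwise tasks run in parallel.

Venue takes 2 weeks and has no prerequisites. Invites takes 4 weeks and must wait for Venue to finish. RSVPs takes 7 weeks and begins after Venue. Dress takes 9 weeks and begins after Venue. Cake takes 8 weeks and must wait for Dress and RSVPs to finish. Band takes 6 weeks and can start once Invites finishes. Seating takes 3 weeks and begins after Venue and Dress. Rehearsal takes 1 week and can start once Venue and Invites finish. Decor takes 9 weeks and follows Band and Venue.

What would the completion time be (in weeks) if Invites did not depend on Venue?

19

Original critical path: Venue→Invites→Band→Decor = 2+4+6+9 = 21 ⇒ 21 weeks.
Without Venue→Invites, Invites's earliest start moves from 2 to 0.
New critical path: Venue→Dress→Cake = 2+9+8 = 19 ⇒ 19 weeks.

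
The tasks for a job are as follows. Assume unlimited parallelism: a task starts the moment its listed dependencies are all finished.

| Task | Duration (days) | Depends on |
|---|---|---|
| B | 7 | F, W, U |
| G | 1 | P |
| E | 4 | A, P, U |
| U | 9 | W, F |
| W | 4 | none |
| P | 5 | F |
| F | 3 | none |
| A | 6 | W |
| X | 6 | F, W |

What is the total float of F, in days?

1

Critical path: W→U→B = 4+9+7 = 20, so the finish is 20 days.
The longest chain containing F totals 19 days.
So F can slip 4 − 3 = 1 day.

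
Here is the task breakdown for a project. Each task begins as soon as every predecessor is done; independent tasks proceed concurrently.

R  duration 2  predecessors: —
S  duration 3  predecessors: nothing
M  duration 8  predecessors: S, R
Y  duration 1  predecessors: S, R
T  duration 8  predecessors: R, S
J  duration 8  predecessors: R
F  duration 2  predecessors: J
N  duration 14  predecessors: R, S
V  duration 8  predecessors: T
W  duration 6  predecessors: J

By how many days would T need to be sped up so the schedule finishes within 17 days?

2

Current finish: 19 days; target: 17.
T is on every critical path, so each day cut from T cuts the finish by one (this holds down to a finish of 17).
Need 19 − 17 = 2 days off T → T becomes 6 days, finish becomes 17.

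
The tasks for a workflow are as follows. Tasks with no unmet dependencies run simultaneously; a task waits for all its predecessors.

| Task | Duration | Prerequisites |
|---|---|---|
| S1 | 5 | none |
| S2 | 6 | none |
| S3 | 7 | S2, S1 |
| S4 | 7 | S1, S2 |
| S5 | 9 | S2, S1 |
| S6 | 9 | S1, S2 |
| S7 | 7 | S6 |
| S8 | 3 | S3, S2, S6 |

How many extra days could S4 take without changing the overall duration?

The longest chain is S2→S6→S7 = 6+9+7 = 22; overall finish 22 days.
S4 finishes as early as 13 and must finish by 22.
Float = 22 − 13 = 9.

9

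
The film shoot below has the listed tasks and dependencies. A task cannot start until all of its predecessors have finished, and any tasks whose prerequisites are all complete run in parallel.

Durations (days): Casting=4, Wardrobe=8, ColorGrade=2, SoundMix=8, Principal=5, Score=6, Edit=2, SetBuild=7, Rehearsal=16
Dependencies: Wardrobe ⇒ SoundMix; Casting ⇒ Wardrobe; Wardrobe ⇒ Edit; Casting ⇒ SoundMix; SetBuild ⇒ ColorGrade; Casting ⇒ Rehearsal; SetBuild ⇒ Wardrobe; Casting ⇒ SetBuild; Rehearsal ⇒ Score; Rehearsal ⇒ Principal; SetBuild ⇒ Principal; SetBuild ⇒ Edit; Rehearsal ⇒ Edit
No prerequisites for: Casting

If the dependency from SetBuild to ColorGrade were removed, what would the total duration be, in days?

27

Before: longest chain Casting→SetBuild→Wardrobe→SoundMix = 4+7+8+8 = 27, finish 27.
Without SetBuild→ColorGrade, ColorGrade's earliest start moves from 11 to 0.
After: Casting→SetBuild→Wardrobe→SoundMix = 4+7+8+8 = 27 → 27 days.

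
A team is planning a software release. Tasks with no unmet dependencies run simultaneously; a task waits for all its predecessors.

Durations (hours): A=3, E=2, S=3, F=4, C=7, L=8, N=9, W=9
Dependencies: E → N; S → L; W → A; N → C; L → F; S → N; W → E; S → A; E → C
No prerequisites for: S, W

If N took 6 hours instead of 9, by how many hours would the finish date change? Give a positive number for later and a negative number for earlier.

-3

The binding path is W→E→N→C = 9+2+9+7 = 27; finish at 27 hours.
N lies on that path, so at 6 hours the path becomes 24 hours.
No other chain overtakes it, so the finish is 24 hours.
Change in finish: 24 − 27 = -3 hours.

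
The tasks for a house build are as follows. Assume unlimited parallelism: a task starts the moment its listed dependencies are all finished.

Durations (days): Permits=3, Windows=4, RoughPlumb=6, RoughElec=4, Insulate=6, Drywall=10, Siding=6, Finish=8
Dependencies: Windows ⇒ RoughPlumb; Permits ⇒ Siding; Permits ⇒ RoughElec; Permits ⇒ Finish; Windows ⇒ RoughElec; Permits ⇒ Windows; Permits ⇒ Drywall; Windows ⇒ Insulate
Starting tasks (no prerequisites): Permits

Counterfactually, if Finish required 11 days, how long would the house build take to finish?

The binding path is Permits→Windows→RoughPlumb = 3+4+6 = 13; finish at 13 days.
Finish has 2 days of float (longest path through it is 11).
Now Permits→Finish = 3+11 = 14 is longest, so the finish becomes 14 days.

14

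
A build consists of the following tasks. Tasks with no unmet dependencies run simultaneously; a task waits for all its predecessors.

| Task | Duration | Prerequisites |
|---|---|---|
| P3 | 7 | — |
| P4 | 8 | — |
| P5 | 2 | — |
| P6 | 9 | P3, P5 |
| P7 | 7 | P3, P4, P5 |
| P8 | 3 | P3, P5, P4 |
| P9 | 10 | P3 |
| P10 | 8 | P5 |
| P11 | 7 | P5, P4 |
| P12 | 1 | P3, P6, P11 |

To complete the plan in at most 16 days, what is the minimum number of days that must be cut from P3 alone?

Current finish: 17 days; target: 16.
P3 is on every critical path, so each day cut from P3 cuts the finish by one (this holds down to a finish of 16).
Need 17 − 16 = 1 day off P3 → P3 becomes 6 days, finish becomes 16.

1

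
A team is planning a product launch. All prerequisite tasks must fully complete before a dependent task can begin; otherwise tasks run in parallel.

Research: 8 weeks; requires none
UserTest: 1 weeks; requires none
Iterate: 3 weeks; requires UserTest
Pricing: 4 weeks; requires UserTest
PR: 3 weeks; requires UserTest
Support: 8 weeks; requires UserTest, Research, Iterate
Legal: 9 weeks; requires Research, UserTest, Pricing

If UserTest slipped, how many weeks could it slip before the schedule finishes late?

3

The longest chain is Research→Legal = 8+9 = 17; overall finish 17 weeks.
UserTest finishes as early as 1 and must finish by 4.
So UserTest can slip 4 − 1 = 3 weeks.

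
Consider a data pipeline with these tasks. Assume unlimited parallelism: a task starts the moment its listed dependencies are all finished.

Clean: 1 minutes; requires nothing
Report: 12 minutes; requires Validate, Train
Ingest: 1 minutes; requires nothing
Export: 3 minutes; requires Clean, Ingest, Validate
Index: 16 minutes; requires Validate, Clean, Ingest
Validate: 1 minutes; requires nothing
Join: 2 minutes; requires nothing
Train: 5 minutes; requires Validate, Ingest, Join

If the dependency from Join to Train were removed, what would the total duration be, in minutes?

18

With the dependency in place, Join→Train→Report = 2+5+12 = 19 sets the finish at 19 minutes.
Without Join→Train, Train's earliest start moves from 2 to 1.
After: Ingest→Train→Report = 1+5+12 = 18 → 18 minutes.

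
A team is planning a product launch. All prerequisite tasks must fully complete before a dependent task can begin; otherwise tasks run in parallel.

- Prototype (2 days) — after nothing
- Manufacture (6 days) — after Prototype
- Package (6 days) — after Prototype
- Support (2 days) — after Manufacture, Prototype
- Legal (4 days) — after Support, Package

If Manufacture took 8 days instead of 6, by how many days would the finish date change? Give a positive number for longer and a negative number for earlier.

2

Critical path before the change: Prototype→Manufacture→Support→Legal = 2+6+2+4 = 14 giving 14 days.
Manufacture lies on that path, so at 8 days the path becomes 16 days.
No other chain overtakes it, so the finish is 16 days.
Change in finish: 16 − 14 = +2 days.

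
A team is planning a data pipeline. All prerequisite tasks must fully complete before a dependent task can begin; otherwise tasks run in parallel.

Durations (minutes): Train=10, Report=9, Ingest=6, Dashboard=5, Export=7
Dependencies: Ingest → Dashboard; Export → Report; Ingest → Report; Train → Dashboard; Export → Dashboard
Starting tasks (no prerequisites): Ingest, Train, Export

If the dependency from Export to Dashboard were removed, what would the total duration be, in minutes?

16

Before: longest chain Export→Report = 7+9 = 16, finish 16.
Dropping Export→Dashboard doesn't change Dashboard's earliest start (10); another predecessor still binds.
The longest chain is now Export→Report = 7+9 = 16, so the data pipeline takes 16 minutes.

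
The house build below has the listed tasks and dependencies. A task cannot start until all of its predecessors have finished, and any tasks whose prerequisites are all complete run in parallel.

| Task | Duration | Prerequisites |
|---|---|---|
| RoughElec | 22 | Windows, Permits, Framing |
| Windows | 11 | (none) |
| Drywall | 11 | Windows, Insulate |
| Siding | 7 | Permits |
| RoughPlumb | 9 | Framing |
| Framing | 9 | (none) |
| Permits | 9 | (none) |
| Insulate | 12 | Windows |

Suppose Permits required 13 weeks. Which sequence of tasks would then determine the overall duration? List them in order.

Permits, RoughElec

Baseline: Windows→Insulate→Drywall = 11+12+11 = 34 → 34 weeks.
Permits has 3 weeks of float (longest path through it is 31).
The binding chain switches to Permits→RoughElec = 13+22 = 35; finish 35 weeks.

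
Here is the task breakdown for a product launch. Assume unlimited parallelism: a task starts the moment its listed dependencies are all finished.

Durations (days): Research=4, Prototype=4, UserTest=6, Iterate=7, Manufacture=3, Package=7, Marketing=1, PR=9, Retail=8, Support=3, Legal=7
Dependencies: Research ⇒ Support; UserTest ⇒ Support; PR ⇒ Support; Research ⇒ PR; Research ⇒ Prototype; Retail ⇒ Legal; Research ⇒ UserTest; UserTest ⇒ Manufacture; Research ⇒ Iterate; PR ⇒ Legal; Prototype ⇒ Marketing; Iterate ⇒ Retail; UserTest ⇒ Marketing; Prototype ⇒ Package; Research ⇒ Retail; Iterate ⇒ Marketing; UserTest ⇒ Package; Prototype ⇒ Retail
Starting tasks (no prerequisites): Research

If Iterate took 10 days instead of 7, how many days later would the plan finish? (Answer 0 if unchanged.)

3

Actual critical path: Research→Iterate→Retail→Legal = 4+7+8+7 = 26 ⇒ 26 days.
Iterate is on the critical path; changing it to 10 makes that path 29 days.
That remains the longest chain; total 29 days.
Change in finish: 29 − 26 = +3 days.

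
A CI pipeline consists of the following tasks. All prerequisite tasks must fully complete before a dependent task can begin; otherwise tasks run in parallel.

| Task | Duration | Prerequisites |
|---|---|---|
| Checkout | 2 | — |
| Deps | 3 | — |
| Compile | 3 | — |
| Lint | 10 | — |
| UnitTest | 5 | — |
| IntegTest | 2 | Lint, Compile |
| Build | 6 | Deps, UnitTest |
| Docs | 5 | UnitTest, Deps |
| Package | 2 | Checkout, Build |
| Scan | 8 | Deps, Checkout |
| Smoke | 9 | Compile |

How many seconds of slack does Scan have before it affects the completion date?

The longest chain is UnitTest→Build→Package = 5+6+2 = 13; overall finish 13 seconds.
Longest path through Scan: 11 seconds (earliest finish 11, latest finish 13).
So Scan can slip 13 − 11 = 2 seconds.

2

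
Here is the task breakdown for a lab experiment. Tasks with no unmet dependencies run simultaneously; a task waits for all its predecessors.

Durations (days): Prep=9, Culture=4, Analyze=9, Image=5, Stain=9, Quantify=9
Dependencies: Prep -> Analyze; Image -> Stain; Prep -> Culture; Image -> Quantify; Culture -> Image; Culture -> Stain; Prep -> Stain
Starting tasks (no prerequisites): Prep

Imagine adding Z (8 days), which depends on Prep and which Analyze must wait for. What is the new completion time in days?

Originally the project takes 27 days.
With Z inserted, Analyze now waits for max(Prep, Z).
New critical path: Prep→Culture→Image→Stain = 9+4+5+9 = 27 ⇒ 27 days.

27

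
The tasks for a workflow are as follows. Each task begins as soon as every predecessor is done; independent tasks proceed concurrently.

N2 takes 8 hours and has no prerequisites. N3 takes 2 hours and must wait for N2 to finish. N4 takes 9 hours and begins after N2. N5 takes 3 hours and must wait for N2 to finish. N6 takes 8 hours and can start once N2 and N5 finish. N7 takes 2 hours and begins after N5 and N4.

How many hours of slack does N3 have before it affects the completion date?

Critical path: N2→N4→N7 = 8+9+2 = 19, so the finish is 19 hours.
The longest chain containing N3 totals 10 hours.
Slack of N3 = 17 − 8 = 9 hours.

9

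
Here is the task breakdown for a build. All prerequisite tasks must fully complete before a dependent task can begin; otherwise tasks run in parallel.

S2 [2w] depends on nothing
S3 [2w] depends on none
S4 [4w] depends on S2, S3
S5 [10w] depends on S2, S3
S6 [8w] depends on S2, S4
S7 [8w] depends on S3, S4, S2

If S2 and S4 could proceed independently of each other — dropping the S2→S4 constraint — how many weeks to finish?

14

Before: longest chain S2→S4→S6 = 2+4+8 = 14, finish 14.
Dropping S2→S4 doesn't change S4's earliest start (2); another predecessor still binds.
The longest chain is now S3→S4→S6 = 2+4+8 = 14, so the job takes 14 weeks.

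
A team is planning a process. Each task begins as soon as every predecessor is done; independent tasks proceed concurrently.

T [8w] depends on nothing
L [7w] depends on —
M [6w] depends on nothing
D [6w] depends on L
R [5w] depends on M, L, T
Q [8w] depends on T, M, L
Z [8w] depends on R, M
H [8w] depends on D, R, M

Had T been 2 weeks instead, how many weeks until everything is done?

Baseline: T→R→Z = 8+5+8 = 21 → 21 weeks.
T is on the critical path; changing it to 2 makes that path 15 weeks.
Now L→D→H = 7+6+8 = 21 is longest, so the finish becomes 21 weeks.

21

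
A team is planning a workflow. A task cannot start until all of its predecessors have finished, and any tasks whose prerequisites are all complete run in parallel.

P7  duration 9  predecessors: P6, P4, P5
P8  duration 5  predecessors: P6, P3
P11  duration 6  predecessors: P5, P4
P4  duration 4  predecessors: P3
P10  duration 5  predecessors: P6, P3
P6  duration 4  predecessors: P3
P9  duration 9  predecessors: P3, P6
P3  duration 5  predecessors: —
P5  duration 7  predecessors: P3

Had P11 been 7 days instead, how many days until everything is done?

The binding path is P3→P5→P7 = 5+7+9 = 21; finish at 21 days.
The longest path through P11 is only 18 days, so P11 has float 3.
That remains the longest chain; total 21 days.

21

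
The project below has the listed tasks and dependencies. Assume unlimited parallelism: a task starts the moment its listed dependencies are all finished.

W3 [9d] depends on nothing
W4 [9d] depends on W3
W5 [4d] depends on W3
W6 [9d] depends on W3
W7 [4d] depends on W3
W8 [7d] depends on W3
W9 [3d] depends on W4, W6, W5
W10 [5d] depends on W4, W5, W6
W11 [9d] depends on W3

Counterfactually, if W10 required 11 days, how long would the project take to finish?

Actual critical path: W3→W4→W10 = 9+9+5 = 23 ⇒ 23 days.
W10 is on the critical path; changing it to 11 makes that path 29 days.
The critical path is still W3→W4→W10; finish is now 29 days.

29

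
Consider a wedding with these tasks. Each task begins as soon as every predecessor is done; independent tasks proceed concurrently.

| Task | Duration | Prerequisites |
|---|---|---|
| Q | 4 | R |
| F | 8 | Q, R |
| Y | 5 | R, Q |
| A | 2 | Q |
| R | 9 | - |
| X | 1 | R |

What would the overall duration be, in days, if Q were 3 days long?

20

Critical path before the change: R→Q→F = 9+4+8 = 21 giving 21 days.
Q is on the critical path; changing it to 3 makes that path 20 days.
No other chain overtakes it, so the finish is 20 days.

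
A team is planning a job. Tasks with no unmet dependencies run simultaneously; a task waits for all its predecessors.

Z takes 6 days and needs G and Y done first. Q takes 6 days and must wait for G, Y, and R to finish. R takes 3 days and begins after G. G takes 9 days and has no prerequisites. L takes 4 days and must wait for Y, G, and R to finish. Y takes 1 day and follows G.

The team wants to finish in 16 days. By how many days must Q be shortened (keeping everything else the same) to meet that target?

2

Current finish: 18 days; target: 16.
Q is on every critical path, so each day cut from Q cuts the finish by one (this holds down to a finish of 16).
Need 18 − 16 = 2 days off Q → Q becomes 4 days, finish becomes 16.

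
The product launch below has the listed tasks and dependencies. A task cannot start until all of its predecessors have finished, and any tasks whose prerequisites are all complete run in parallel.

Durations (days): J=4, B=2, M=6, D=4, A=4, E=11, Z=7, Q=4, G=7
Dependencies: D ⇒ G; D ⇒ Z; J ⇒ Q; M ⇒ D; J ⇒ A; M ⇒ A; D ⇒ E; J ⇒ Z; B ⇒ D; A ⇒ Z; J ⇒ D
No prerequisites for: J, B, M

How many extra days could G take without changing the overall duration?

Critical path: M→D→E = 6+4+11 = 21, so the finish is 21 days.
Longest path through G: 17 days (earliest finish 17, latest finish 21).
Float = 21 − 17 = 4.

4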